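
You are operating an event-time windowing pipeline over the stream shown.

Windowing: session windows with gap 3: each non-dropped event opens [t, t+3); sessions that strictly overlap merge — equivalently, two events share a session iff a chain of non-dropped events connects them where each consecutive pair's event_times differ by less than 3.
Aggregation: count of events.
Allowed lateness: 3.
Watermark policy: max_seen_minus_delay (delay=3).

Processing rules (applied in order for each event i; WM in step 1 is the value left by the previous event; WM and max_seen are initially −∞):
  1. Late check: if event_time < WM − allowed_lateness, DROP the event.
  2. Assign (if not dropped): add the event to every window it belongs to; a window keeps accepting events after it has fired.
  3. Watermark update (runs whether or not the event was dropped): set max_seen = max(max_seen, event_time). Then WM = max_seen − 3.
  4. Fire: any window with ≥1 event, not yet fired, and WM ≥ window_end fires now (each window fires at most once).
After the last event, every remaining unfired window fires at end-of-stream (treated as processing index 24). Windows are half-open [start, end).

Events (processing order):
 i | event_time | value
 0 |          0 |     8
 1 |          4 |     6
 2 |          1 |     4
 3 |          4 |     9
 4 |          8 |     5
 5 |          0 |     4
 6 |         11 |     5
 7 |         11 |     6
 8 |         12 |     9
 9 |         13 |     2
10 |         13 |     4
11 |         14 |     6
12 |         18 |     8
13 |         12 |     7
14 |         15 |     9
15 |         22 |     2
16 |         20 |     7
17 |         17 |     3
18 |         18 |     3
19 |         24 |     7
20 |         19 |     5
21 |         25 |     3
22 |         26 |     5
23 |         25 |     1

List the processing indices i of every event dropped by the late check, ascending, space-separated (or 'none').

5

i=0 t=0 v=8: → [0,3); WM=-3
i=1 t=4 v=6: → [4,7); WM=1
i=2 t=1 v=4: → [0,4); WM=1
i=3 t=4 v=9: → [4,7); WM=1
i=4 t=8 v=5: → [8,11); WM=5
i=5 t=0 v=4: DROP (t<5-3); WM=5
i=6 t=11 v=5: → [11,14); WM=8
i=7 t=11 v=6: → [11,14); WM=8
i=8 t=12 v=9: → [11,15); WM=9
i=9 t=13 v=2: → [11,16); WM=10
i=10 t=13 v=4: → [11,16); WM=10
i=11 t=14 v=6: → [11,17); WM=11
i=12 t=18 v=8: → [18,21); WM=15
i=13 t=12 v=7: → [11,17); WM=15
i=14 t=15 v=9: → [11,18); WM=15
i=15 t=22 v=2: → [22,25); WM=19
i=16 t=20 v=7: → [18,25); WM=19
i=17 t=17 v=3: → [11,25); WM=19
i=18 t=18 v=3: → [11,25); WM=19
i=19 t=24 v=7: → [11,27); WM=21
i=20 t=19 v=5: → [11,27); WM=21
i=21 t=25 v=3: → [11,28); WM=22
i=22 t=26 v=5: → [11,29); WM=23
i=23 t=25 v=1: → [11,29); WM=23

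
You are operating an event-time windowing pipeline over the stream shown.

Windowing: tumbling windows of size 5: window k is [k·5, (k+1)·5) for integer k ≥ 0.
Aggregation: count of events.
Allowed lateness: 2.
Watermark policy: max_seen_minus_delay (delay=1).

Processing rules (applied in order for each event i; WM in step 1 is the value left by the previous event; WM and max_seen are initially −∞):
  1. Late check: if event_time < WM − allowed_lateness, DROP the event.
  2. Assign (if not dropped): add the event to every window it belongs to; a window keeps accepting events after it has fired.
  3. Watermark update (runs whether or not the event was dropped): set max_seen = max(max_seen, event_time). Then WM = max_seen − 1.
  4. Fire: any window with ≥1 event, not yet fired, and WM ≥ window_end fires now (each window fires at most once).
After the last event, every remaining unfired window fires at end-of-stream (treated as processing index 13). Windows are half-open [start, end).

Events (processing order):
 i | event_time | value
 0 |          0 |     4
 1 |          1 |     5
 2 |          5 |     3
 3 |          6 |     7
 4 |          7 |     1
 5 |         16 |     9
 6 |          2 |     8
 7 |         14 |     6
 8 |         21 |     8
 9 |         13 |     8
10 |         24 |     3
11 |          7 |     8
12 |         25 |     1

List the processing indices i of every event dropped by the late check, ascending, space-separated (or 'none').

6 9 11

i=0 t=0 v=4: → [0,5); WM=-1
i=1 t=1 v=5: → [0,5); WM=0
i=2 t=5 v=3: → [5,10); WM=4
i=3 t=6 v=7: → [5,10); WM=5; [0,5) fires=2
i=4 t=7 v=1: → [5,10); WM=6
i=5 t=16 v=9: → [15,20); WM=15; [5,10) fires=3
i=6 t=2 v=8: DROP (t<15-2); WM=15
i=7 t=14 v=6: → [10,15); WM=15; [10,15) fires=1
i=8 t=21 v=8: → [20,25); WM=20; [15,20) fires=1
i=9 t=13 v=8: DROP (t<20-2); WM=20
i=10 t=24 v=3: → [20,25); WM=23
i=11 t=7 v=8: DROP (t<23-2); WM=23
i=12 t=25 v=1: → [25,30); WM=24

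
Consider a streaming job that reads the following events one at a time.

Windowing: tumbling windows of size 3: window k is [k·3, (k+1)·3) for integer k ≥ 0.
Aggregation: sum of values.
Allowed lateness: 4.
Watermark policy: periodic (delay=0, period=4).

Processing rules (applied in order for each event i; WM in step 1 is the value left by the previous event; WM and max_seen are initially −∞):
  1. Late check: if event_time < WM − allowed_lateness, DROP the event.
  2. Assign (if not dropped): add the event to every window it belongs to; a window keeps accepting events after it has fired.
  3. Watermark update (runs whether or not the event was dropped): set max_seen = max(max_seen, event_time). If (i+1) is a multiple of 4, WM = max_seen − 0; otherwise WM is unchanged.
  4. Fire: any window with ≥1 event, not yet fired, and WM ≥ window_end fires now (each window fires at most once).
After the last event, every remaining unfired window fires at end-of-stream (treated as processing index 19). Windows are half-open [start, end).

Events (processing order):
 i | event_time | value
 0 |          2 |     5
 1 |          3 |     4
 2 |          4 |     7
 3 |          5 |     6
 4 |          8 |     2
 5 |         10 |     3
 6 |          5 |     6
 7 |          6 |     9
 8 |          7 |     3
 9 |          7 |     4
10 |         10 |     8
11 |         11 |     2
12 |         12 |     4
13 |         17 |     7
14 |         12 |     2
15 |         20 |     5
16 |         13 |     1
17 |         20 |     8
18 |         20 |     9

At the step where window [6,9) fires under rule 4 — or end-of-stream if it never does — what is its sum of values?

11

i=0 t=2 v=5: → [0,3); WM=−∞
i=1 t=3 v=4: → [3,6); WM=−∞
i=2 t=4 v=7: → [3,6); WM=−∞
i=3 t=5 v=6: → [3,6); WM=5; [0,3) fires=5
i=4 t=8 v=2: → [6,9); WM=5
i=5 t=10 v=3: → [9,12); WM=5
i=6 t=5 v=6: → [3,6); WM=5
i=7 t=6 v=9: → [6,9); WM=10; [3,6) fires=23 [6,9) fires=11
i=8 t=7 v=3: → [6,9); WM=10
i=9 t=7 v=4: → [6,9); WM=10
i=10 t=10 v=8: → [9,12); WM=10
i=11 t=11 v=2: → [9,12); WM=11
i=12 t=12 v=4: → [12,15); WM=11
i=13 t=17 v=7: → [15,18); WM=11
i=14 t=12 v=2: → [12,15); WM=11
i=15 t=20 v=5: → [18,21); WM=20; [9,12) fires=13 [12,15) fires=6 [15,18) fires=7
i=16 t=13 v=1: DROP (t<20-4); WM=20
i=17 t=20 v=8: → [18,21); WM=20
i=18 t=20 v=9: → [18,21); WM=20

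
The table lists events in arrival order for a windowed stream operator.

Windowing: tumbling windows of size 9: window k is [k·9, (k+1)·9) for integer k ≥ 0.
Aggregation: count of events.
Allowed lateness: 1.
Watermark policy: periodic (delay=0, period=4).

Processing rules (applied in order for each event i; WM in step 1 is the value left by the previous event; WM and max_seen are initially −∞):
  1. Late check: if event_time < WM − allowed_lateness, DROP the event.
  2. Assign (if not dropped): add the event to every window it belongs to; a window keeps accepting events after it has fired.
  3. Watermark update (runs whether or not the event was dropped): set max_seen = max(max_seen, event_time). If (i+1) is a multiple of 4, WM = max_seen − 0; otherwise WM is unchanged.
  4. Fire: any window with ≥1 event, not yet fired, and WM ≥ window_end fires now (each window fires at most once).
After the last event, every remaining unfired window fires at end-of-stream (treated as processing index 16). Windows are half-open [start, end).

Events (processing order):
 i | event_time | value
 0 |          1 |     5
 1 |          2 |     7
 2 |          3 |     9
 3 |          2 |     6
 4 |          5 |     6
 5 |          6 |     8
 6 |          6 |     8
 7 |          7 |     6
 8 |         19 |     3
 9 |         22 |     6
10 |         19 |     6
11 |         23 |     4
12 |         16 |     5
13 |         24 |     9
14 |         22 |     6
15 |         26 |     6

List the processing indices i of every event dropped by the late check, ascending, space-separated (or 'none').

12

i=0 t=1 v=5: → [0,9); WM=−∞
i=1 t=2 v=7: → [0,9); WM=−∞
i=2 t=3 v=9: → [0,9); WM=−∞
i=3 t=2 v=6: → [0,9); WM=3
i=4 t=5 v=6: → [0,9); WM=3
i=5 t=6 v=8: → [0,9); WM=3
i=6 t=6 v=8: → [0,9); WM=3
i=7 t=7 v=6: → [0,9); WM=7
i=8 t=19 v=3: → [18,27); WM=7
i=9 t=22 v=6: → [18,27); WM=7
i=10 t=19 v=6: → [18,27); WM=7
i=11 t=23 v=4: → [18,27); WM=23; [0,9) fires=8
i=12 t=16 v=5: DROP (t<23-1); WM=23
i=13 t=24 v=9: → [18,27); WM=23
i=14 t=22 v=6: → [18,27); WM=23
i=15 t=26 v=6: → [18,27); WM=26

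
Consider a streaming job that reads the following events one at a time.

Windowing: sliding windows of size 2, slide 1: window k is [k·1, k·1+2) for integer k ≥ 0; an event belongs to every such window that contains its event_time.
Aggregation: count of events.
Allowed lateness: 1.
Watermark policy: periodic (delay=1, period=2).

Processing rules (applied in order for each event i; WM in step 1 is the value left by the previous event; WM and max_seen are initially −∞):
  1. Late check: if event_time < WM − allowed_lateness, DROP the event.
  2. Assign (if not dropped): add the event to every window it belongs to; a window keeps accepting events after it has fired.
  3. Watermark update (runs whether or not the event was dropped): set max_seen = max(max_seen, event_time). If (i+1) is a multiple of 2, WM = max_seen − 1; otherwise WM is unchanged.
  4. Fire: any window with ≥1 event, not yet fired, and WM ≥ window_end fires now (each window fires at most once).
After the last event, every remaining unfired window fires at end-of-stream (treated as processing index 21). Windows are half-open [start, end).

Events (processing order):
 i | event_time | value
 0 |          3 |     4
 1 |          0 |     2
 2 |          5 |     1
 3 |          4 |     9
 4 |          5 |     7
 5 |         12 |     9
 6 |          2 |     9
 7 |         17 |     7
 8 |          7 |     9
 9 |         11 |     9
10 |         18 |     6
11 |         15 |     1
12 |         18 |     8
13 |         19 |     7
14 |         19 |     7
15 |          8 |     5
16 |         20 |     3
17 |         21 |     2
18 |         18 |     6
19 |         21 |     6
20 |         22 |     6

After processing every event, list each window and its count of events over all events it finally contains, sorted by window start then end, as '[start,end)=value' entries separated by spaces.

i=0 t=3 v=4: → [3,5),[2,4); WM=−∞
i=1 t=0 v=2: → [0,2); WM=2; [0,2) fires=1
i=2 t=5 v=1: → [5,7),[4,6); WM=2
i=3 t=4 v=9: → [4,6),[3,5); WM=4; [2,4) fires=1
i=4 t=5 v=7: → [5,7),[4,6); WM=4
i=5 t=12 v=9: → [12,14),[11,13); WM=11; [3,5) fires=2 [4,6) fires=3 [5,7) fires=2
i=6 t=2 v=9: DROP (t<11-1); WM=11
i=7 t=17 v=7: → [17,19),[16,18); WM=16; [11,13) fires=1 [12,14) fires=1
i=8 t=7 v=9: DROP (t<16-1); WM=16
i=9 t=11 v=9: DROP (t<16-1); WM=16
i=10 t=18 v=6: → [18,20),[17,19); WM=16
i=11 t=15 v=1: → [15,17),[14,16); WM=17; [14,16) fires=1 [15,17) fires=1
i=12 t=18 v=8: → [18,20),[17,19); WM=17
i=13 t=19 v=7: → [19,21),[18,20); WM=18; [16,18) fires=1
i=14 t=19 v=7: → [19,21),[18,20); WM=18
i=15 t=8 v=5: DROP (t<18-1); WM=18
i=16 t=20 v=3: → [20,22),[19,21); WM=18
i=17 t=21 v=2: → [21,23),[20,22); WM=20; [17,19) fires=3 [18,20) fires=4
i=18 t=18 v=6: DROP (t<20-1); WM=20
i=19 t=21 v=6: → [21,23),[20,22); WM=20
i=20 t=22 v=6: → [22,24),[21,23); WM=20

[0,2)=1 [2,4)=1 [3,5)=2 [4,6)=3 [5,7)=2 [11,13)=1 [12,14)=1 [14,16)=1 [15,17)=1 [16,18)=1 [17,19)=3 [18,20)=4 [19,21)=3 [20,22)=3 [21,23)=3 [22,24)=1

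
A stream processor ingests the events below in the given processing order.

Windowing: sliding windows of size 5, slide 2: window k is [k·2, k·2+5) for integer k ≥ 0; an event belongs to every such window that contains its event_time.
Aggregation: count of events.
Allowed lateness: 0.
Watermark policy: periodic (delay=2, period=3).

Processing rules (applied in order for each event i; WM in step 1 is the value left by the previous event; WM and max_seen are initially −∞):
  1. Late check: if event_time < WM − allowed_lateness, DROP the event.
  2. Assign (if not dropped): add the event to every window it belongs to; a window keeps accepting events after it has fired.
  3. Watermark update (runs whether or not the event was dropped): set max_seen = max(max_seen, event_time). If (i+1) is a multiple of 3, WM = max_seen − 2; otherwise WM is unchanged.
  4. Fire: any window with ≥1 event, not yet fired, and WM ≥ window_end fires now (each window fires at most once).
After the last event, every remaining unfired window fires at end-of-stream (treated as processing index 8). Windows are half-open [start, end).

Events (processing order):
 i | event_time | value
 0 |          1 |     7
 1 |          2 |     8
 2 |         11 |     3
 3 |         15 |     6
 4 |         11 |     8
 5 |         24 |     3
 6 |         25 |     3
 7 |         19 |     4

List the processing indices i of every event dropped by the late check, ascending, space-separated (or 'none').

i=0 t=1 v=7: → [0,5); WM=−∞
i=1 t=2 v=8: → [2,7),[0,5); WM=−∞
i=2 t=11 v=3: → [10,15),[8,13); WM=9; [0,5) fires=2 [2,7) fires=1
i=3 t=15 v=6: → [14,19),[12,17); WM=9
i=4 t=11 v=8: → [10,15),[8,13); WM=9
i=5 t=24 v=3: → [24,29),[22,27),[20,25); WM=22; [8,13) fires=2 [10,15) fires=2 [12,17) fires=1 [14,19) fires=1
i=6 t=25 v=3: → [24,29),[22,27); WM=22
i=7 t=19 v=4: DROP (t<22-0); WM=22

7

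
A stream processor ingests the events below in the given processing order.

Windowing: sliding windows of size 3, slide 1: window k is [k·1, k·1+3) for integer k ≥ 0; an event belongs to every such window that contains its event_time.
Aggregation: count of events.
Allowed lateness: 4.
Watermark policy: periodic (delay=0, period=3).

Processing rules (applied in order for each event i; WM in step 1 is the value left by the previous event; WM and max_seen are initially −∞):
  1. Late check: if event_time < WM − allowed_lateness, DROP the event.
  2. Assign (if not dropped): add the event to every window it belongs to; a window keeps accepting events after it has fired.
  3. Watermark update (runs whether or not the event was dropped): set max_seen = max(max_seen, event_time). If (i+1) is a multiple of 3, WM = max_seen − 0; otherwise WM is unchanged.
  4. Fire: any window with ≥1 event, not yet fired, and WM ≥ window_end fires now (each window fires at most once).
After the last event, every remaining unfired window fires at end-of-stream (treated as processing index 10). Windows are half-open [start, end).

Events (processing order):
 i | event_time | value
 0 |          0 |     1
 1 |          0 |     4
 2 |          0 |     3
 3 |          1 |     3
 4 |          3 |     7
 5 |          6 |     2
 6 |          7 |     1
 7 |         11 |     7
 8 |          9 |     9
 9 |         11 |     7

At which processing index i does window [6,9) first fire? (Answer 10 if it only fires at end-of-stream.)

i=0 t=0 v=1: → [0,3); WM=−∞
i=1 t=0 v=4: → [0,3); WM=−∞
i=2 t=0 v=3: → [0,3); WM=0
i=3 t=1 v=3: → [1,4),[0,3); WM=0
i=4 t=3 v=7: → [3,6),[2,5),[1,4); WM=0
i=5 t=6 v=2: → [6,9),[5,8),[4,7); WM=6; [0,3) fires=4 [1,4) fires=2 [2,5) fires=1 [3,6) fires=1
i=6 t=7 v=1: → [7,10),[6,9),[5,8); WM=6
i=7 t=11 v=7: → [11,14),[10,13),[9,12); WM=6
i=8 t=9 v=9: → [9,12),[8,11),[7,10); WM=11; [4,7) fires=1 [5,8) fires=2 [6,9) fires=2 [7,10) fires=2 [8,11) fires=1
i=9 t=11 v=7: → [11,14),[10,13),[9,12); WM=11

8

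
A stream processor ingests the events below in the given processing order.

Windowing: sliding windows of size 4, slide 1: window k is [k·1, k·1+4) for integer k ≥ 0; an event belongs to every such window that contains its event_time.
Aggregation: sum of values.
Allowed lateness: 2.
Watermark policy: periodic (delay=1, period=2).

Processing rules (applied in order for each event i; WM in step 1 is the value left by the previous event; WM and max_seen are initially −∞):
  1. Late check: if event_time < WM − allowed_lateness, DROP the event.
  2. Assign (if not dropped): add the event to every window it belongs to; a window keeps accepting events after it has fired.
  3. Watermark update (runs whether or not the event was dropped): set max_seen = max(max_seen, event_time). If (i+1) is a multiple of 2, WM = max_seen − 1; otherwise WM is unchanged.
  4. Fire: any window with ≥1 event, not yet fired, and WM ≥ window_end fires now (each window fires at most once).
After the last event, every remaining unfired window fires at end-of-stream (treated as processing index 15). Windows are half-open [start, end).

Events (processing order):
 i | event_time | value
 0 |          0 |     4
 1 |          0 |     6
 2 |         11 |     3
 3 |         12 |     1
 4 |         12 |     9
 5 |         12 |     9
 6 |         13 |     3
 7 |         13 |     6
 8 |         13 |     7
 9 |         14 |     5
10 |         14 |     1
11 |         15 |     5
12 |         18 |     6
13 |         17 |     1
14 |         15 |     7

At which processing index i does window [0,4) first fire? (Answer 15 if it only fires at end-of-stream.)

i=0 t=0 v=4: → [0,4); WM=−∞
i=1 t=0 v=6: → [0,4); WM=-1
i=2 t=11 v=3: → [11,15),[10,14),[9,13),[8,12); WM=-1
i=3 t=12 v=1: → [12,16),[11,15),[10,14),[9,13); WM=11; [0,4) fires=10
i=4 t=12 v=9: → [12,16),[11,15),[10,14),[9,13); WM=11
i=5 t=12 v=9: → [12,16),[11,15),[10,14),[9,13); WM=11
i=6 t=13 v=3: → [13,17),[12,16),[11,15),[10,14); WM=11
i=7 t=13 v=6: → [13,17),[12,16),[11,15),[10,14); WM=12; [8,12) fires=3
i=8 t=13 v=7: → [13,17),[12,16),[11,15),[10,14); WM=12
i=9 t=14 v=5: → [14,18),[13,17),[12,16),[11,15); WM=13; [9,13) fires=22
i=10 t=14 v=1: → [14,18),[13,17),[12,16),[11,15); WM=13
i=11 t=15 v=5: → [15,19),[14,18),[13,17),[12,16); WM=14; [10,14) fires=38
i=12 t=18 v=6: → [18,22),[17,21),[16,20),[15,19); WM=14
i=13 t=17 v=1: → [17,21),[16,20),[15,19),[14,18); WM=17; [11,15) fires=44 [12,16) fires=46 [13,17) fires=27
i=14 t=15 v=7: → [15,19),[14,18),[13,17),[12,16); WM=17

3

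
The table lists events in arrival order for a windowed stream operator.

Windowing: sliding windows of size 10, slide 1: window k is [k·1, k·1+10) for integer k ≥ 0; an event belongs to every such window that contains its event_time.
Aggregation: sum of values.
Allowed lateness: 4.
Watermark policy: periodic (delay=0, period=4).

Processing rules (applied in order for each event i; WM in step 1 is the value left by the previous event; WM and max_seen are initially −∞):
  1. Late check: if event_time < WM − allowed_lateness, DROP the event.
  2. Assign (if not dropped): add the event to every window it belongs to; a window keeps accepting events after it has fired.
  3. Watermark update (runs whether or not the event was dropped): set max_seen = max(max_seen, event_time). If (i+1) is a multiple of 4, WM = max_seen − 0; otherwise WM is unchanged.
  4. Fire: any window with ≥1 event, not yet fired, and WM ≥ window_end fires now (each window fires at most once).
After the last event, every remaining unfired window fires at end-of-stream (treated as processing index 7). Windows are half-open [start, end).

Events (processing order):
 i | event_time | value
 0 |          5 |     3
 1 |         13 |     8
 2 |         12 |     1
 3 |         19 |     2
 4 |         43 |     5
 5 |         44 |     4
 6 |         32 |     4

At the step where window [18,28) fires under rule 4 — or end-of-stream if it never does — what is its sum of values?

2

i=0 t=5 v=3: → [5,15),[4,14),[3,13),[2,12),[1,11),[0,10); WM=−∞
i=1 t=13 v=8: → [13,23),[12,22),[11,21),[10,20),[9,19),[8,18),[7,17),[6,16),[5,15),[4,14); WM=−∞
i=2 t=12 v=1: → [12,22),[11,21),[10,20),[9,19),[8,18),[7,17),[6,16),[5,15),[4,14),[3,13); WM=−∞
i=3 t=19 v=2: → [19,29),[18,28),[17,27),[16,26),[15,25),[14,24),[13,23),[12,22),[11,21),[10,20); WM=19; [0,10) fires=3 [1,11) fires=3 [2,12) fires=3 [3,13) fires=4 [4,14) fires=12 [5,15) fires=12 [6,16) fires=9 [7,17) fires=9 [8,18) fires=9 [9,19) fires=9
i=4 t=43 v=5: → [43,53),[42,52),[41,51),[40,50),[39,49),[38,48),[37,47),[36,46),[35,45),[34,44); WM=19
i=5 t=44 v=4: → [44,54),[43,53),[42,52),[41,51),[40,50),[39,49),[38,48),[37,47),[36,46),[35,45); WM=19
i=6 t=32 v=4: → [32,42),[31,41),[30,40),[29,39),[28,38),[27,37),[26,36),[25,35),[24,34),[23,33); WM=19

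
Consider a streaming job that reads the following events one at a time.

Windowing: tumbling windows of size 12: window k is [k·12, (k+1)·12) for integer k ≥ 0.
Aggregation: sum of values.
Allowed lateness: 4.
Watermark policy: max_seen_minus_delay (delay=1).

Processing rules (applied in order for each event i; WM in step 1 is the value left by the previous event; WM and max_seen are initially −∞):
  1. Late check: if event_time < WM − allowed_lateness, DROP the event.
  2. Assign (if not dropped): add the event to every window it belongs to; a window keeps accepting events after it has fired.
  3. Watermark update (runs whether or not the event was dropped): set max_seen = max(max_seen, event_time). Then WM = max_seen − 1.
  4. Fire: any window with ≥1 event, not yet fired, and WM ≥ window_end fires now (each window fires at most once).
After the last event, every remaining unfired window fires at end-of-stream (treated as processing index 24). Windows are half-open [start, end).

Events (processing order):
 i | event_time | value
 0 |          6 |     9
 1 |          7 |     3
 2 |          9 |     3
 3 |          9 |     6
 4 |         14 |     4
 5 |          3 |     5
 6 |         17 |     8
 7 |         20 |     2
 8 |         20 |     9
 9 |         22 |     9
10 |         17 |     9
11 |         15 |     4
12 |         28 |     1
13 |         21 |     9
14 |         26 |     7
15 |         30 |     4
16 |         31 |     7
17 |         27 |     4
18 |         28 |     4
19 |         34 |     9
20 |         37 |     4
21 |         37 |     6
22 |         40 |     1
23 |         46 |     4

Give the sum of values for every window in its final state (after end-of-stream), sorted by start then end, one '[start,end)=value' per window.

[0,12)=21 [12,24)=41 [24,36)=36 [36,48)=15

i=0 t=6 v=9: → [0,12); WM=5
i=1 t=7 v=3: → [0,12); WM=6
i=2 t=9 v=3: → [0,12); WM=8
i=3 t=9 v=6: → [0,12); WM=8
i=4 t=14 v=4: → [12,24); WM=13; [0,12) fires=21
i=5 t=3 v=5: DROP (t<13-4); WM=13
i=6 t=17 v=8: → [12,24); WM=16
i=7 t=20 v=2: → [12,24); WM=19
i=8 t=20 v=9: → [12,24); WM=19
i=9 t=22 v=9: → [12,24); WM=21
i=10 t=17 v=9: → [12,24); WM=21
i=11 t=15 v=4: DROP (t<21-4); WM=21
i=12 t=28 v=1: → [24,36); WM=27; [12,24) fires=41
i=13 t=21 v=9: DROP (t<27-4); WM=27
i=14 t=26 v=7: → [24,36); WM=27
i=15 t=30 v=4: → [24,36); WM=29
i=16 t=31 v=7: → [24,36); WM=30
i=17 t=27 v=4: → [24,36); WM=30
i=18 t=28 v=4: → [24,36); WM=30
i=19 t=34 v=9: → [24,36); WM=33
i=20 t=37 v=4: → [36,48); WM=36; [24,36) fires=36
i=21 t=37 v=6: → [36,48); WM=36
i=22 t=40 v=1: → [36,48); WM=39
i=23 t=46 v=4: → [36,48); WM=45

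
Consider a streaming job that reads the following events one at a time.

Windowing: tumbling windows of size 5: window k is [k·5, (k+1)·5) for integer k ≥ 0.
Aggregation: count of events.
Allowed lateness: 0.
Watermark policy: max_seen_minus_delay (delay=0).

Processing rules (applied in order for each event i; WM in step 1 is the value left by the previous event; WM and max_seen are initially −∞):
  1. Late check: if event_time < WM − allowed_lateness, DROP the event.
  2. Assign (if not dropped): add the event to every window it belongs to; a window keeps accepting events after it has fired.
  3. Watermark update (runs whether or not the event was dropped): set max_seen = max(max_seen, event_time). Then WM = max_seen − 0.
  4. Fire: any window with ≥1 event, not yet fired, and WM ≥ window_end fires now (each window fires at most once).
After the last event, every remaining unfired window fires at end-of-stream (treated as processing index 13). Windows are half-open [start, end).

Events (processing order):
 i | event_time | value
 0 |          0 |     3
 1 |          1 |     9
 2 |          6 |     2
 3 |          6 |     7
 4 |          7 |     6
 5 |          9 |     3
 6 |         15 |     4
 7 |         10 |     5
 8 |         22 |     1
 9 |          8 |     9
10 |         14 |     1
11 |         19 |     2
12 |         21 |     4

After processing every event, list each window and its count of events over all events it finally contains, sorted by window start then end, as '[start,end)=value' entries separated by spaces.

[0,5)=2 [5,10)=4 [15,20)=1 [20,25)=1

i=0 t=0 v=3: → [0,5); WM=0
i=1 t=1 v=9: → [0,5); WM=1
i=2 t=6 v=2: → [5,10); WM=6; [0,5) fires=2
i=3 t=6 v=7: → [5,10); WM=6
i=4 t=7 v=6: → [5,10); WM=7
i=5 t=9 v=3: → [5,10); WM=9
i=6 t=15 v=4: → [15,20); WM=15; [5,10) fires=4
i=7 t=10 v=5: DROP (t<15-0); WM=15
i=8 t=22 v=1: → [20,25); WM=22; [15,20) fires=1
i=9 t=8 v=9: DROP (t<22-0); WM=22
i=10 t=14 v=1: DROP (t<22-0); WM=22
i=11 t=19 v=2: DROP (t<22-0); WM=22
i=12 t=21 v=4: DROP (t<22-0); WM=22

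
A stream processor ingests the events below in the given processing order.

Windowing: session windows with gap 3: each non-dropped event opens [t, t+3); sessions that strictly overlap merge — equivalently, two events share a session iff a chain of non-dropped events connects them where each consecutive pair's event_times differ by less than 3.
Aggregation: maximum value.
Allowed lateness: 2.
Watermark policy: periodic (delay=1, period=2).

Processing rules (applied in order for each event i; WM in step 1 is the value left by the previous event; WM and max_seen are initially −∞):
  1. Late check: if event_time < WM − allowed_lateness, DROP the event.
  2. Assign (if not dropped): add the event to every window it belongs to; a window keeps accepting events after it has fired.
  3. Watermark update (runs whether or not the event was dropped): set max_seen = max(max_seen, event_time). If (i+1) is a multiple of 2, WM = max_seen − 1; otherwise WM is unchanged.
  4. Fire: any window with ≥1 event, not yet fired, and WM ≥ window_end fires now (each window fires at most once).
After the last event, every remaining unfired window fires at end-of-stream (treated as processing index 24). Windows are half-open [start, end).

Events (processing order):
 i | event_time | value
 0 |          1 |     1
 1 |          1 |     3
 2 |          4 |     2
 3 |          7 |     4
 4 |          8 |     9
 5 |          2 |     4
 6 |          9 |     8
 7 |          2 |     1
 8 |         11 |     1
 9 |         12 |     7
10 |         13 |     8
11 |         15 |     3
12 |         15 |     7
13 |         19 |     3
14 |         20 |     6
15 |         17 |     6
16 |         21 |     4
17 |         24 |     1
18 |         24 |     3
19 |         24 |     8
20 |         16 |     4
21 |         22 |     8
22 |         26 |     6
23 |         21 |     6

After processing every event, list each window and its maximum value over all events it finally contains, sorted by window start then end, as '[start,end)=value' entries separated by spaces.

[1,4)=3 [4,7)=2 [7,29)=9

i=0 t=1 v=1: → [1,4); WM=−∞
i=1 t=1 v=3: → [1,4); WM=0
i=2 t=4 v=2: → [4,7); WM=0
i=3 t=7 v=4: → [7,10); WM=6
i=4 t=8 v=9: → [7,11); WM=6
i=5 t=2 v=4: DROP (t<6-2); WM=7
i=6 t=9 v=8: → [7,12); WM=7
i=7 t=2 v=1: DROP (t<7-2); WM=8
i=8 t=11 v=1: → [7,14); WM=8
i=9 t=12 v=7: → [7,15); WM=11
i=10 t=13 v=8: → [7,16); WM=11
i=11 t=15 v=3: → [7,18); WM=14
i=12 t=15 v=7: → [7,18); WM=14
i=13 t=19 v=3: → [19,22); WM=18
i=14 t=20 v=6: → [19,23); WM=18
i=15 t=17 v=6: → [7,23); WM=19
i=16 t=21 v=4: → [7,24); WM=19
i=17 t=24 v=1: → [24,27); WM=23
i=18 t=24 v=3: → [24,27); WM=23
i=19 t=24 v=8: → [24,27); WM=23
i=20 t=16 v=4: DROP (t<23-2); WM=23
i=21 t=22 v=8: → [7,27); WM=23
i=22 t=26 v=6: → [7,29); WM=23
i=23 t=21 v=6: → [7,29); WM=25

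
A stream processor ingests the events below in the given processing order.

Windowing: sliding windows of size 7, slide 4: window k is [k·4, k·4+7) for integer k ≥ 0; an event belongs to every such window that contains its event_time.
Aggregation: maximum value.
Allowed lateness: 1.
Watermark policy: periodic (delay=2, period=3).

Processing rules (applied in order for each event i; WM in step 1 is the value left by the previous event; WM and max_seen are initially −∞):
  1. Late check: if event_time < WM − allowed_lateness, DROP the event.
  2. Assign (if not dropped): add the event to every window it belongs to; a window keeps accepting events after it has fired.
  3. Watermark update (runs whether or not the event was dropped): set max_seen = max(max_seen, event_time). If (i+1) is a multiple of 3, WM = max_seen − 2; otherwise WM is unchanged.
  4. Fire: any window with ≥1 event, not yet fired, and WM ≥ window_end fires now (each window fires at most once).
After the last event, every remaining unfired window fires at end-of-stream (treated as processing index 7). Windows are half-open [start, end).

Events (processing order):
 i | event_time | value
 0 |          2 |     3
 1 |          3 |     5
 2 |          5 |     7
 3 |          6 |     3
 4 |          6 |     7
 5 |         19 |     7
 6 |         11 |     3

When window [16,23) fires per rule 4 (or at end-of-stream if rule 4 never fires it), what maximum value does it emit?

7

i=0 t=2 v=3: → [0,7); WM=−∞
i=1 t=3 v=5: → [0,7); WM=−∞
i=2 t=5 v=7: → [4,11),[0,7); WM=3
i=3 t=6 v=3: → [4,11),[0,7); WM=3
i=4 t=6 v=7: → [4,11),[0,7); WM=3
i=5 t=19 v=7: → [16,23); WM=17; [0,7) fires=7 [4,11) fires=7
i=6 t=11 v=3: DROP (t<17-1); WM=17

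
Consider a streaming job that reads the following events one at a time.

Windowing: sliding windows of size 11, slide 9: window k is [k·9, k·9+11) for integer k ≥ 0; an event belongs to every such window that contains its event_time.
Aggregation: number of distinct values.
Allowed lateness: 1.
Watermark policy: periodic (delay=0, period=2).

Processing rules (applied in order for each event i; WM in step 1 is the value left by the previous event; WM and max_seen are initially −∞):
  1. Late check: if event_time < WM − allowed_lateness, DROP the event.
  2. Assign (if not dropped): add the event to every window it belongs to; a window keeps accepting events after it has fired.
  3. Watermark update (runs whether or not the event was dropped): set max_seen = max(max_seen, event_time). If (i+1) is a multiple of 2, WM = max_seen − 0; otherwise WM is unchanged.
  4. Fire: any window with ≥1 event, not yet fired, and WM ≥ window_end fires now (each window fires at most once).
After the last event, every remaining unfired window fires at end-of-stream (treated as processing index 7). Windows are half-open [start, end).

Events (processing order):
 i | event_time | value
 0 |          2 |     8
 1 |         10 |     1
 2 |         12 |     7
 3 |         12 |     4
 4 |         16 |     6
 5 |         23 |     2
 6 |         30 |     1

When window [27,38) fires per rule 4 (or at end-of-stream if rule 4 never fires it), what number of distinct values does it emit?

1

i=0 t=2 v=8: → [0,11); WM=−∞
i=1 t=10 v=1: → [9,20),[0,11); WM=10
i=2 t=12 v=7: → [9,20); WM=10
i=3 t=12 v=4: → [9,20); WM=12; [0,11) fires=2
i=4 t=16 v=6: → [9,20); WM=12
i=5 t=23 v=2: → [18,29); WM=23; [9,20) fires=4
i=6 t=30 v=1: → [27,38); WM=23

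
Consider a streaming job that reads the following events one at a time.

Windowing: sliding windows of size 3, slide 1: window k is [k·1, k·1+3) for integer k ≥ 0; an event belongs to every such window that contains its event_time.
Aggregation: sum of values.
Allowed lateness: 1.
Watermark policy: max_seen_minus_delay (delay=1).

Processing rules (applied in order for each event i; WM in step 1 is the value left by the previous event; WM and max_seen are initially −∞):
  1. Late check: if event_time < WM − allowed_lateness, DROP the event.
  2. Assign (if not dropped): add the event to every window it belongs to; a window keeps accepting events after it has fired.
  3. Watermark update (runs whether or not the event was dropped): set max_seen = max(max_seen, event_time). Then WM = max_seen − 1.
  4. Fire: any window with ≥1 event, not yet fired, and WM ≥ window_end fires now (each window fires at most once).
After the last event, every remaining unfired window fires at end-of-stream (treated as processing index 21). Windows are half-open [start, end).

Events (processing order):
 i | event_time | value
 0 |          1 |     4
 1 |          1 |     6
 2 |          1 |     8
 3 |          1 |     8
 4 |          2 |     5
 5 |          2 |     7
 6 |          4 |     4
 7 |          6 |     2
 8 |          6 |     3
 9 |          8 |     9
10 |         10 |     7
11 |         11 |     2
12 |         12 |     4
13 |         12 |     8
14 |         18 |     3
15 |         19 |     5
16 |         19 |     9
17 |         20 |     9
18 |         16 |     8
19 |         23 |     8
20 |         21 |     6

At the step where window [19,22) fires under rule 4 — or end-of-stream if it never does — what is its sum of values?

i=0 t=1 v=4: → [1,4),[0,3); WM=0
i=1 t=1 v=6: → [1,4),[0,3); WM=0
i=2 t=1 v=8: → [1,4),[0,3); WM=0
i=3 t=1 v=8: → [1,4),[0,3); WM=0
i=4 t=2 v=5: → [2,5),[1,4),[0,3); WM=1
i=5 t=2 v=7: → [2,5),[1,4),[0,3); WM=1
i=6 t=4 v=4: → [4,7),[3,6),[2,5); WM=3; [0,3) fires=38
i=7 t=6 v=2: → [6,9),[5,8),[4,7); WM=5; [1,4) fires=38 [2,5) fires=16
i=8 t=6 v=3: → [6,9),[5,8),[4,7); WM=5
i=9 t=8 v=9: → [8,11),[7,10),[6,9); WM=7; [3,6) fires=4 [4,7) fires=9
i=10 t=10 v=7: → [10,13),[9,12),[8,11); WM=9; [5,8) fires=5 [6,9) fires=14
i=11 t=11 v=2: → [11,14),[10,13),[9,12); WM=10; [7,10) fires=9
i=12 t=12 v=4: → [12,15),[11,14),[10,13); WM=11; [8,11) fires=16
i=13 t=12 v=8: → [12,15),[11,14),[10,13); WM=11
i=14 t=18 v=3: → [18,21),[17,20),[16,19); WM=17; [9,12) fires=9 [10,13) fires=21 [11,14) fires=14 [12,15) fires=12
i=15 t=19 v=5: → [19,22),[18,21),[17,20); WM=18
i=16 t=19 v=9: → [19,22),[18,21),[17,20); WM=18
i=17 t=20 v=9: → [20,23),[19,22),[18,21); WM=19; [16,19) fires=3
i=18 t=16 v=8: DROP (t<19-1); WM=19
i=19 t=23 v=8: → [23,26),[22,25),[21,24); WM=22; [17,20) fires=17 [18,21) fires=26 [19,22) fires=23
i=20 t=21 v=6: → [21,24),[20,23),[19,22); WM=22

23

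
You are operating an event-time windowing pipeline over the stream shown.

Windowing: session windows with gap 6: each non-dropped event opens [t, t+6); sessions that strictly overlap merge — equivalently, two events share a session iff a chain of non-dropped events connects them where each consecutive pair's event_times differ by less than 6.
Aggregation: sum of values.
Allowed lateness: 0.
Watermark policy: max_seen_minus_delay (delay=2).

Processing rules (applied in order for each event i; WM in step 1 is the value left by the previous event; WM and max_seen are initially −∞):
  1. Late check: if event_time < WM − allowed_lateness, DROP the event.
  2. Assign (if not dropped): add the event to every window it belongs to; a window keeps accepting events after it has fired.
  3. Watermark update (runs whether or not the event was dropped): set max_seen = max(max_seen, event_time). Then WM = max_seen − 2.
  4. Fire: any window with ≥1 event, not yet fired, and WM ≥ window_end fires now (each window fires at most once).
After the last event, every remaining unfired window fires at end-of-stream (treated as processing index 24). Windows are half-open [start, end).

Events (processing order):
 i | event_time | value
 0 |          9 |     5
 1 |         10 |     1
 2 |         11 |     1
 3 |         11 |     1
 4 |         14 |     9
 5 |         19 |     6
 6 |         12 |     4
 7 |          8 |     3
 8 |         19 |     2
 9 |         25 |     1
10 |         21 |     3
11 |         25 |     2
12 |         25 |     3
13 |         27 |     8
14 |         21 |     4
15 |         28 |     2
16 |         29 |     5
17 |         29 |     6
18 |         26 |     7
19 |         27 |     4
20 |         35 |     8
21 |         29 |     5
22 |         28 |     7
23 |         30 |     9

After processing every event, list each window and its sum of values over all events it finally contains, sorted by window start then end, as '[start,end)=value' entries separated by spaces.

[9,25)=25 [25,35)=31 [35,41)=8

i=0 t=9 v=5: → [9,15); WM=7
i=1 t=10 v=1: → [9,16); WM=8
i=2 t=11 v=1: → [9,17); WM=9
i=3 t=11 v=1: → [9,17); WM=9
i=4 t=14 v=9: → [9,20); WM=12
i=5 t=19 v=6: → [9,25); WM=17
i=6 t=12 v=4: DROP (t<17-0); WM=17
i=7 t=8 v=3: DROP (t<17-0); WM=17
i=8 t=19 v=2: → [9,25); WM=17
i=9 t=25 v=1: → [25,31); WM=23
i=10 t=21 v=3: DROP (t<23-0); WM=23
i=11 t=25 v=2: → [25,31); WM=23
i=12 t=25 v=3: → [25,31); WM=23
i=13 t=27 v=8: → [25,33); WM=25
i=14 t=21 v=4: DROP (t<25-0); WM=25
i=15 t=28 v=2: → [25,34); WM=26
i=16 t=29 v=5: → [25,35); WM=27
i=17 t=29 v=6: → [25,35); WM=27
i=18 t=26 v=7: DROP (t<27-0); WM=27
i=19 t=27 v=4: → [25,35); WM=27
i=20 t=35 v=8: → [35,41); WM=33
i=21 t=29 v=5: DROP (t<33-0); WM=33
i=22 t=28 v=7: DROP (t<33-0); WM=33
i=23 t=30 v=9: DROP (t<33-0); WM=33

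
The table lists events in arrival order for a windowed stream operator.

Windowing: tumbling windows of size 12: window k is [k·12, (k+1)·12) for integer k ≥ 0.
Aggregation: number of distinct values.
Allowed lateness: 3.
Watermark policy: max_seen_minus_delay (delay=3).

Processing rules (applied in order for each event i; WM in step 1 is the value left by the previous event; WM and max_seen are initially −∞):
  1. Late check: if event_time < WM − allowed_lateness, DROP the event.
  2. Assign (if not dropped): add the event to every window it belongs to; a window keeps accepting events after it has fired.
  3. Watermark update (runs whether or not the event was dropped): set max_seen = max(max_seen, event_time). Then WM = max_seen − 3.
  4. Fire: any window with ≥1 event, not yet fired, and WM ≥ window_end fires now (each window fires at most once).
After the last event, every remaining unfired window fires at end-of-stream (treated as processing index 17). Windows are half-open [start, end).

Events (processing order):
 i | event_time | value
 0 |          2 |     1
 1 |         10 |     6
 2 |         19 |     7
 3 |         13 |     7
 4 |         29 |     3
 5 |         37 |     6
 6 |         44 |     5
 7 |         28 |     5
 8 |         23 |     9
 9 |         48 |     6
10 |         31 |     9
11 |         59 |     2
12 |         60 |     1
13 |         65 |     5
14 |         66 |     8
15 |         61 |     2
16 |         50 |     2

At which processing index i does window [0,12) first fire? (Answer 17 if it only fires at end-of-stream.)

2

i=0 t=2 v=1: → [0,12); WM=-1
i=1 t=10 v=6: → [0,12); WM=7
i=2 t=19 v=7: → [12,24); WM=16; [0,12) fires=2
i=3 t=13 v=7: → [12,24); WM=16
i=4 t=29 v=3: → [24,36); WM=26; [12,24) fires=1
i=5 t=37 v=6: → [36,48); WM=34
i=6 t=44 v=5: → [36,48); WM=41; [24,36) fires=1
i=7 t=28 v=5: DROP (t<41-3); WM=41
i=8 t=23 v=9: DROP (t<41-3); WM=41
i=9 t=48 v=6: → [48,60); WM=45
i=10 t=31 v=9: DROP (t<45-3); WM=45
i=11 t=59 v=2: → [48,60); WM=56; [36,48) fires=2
i=12 t=60 v=1: → [60,72); WM=57
i=13 t=65 v=5: → [60,72); WM=62; [48,60) fires=2
i=14 t=66 v=8: → [60,72); WM=63
i=15 t=61 v=2: → [60,72); WM=63
i=16 t=50 v=2: DROP (t<63-3); WM=63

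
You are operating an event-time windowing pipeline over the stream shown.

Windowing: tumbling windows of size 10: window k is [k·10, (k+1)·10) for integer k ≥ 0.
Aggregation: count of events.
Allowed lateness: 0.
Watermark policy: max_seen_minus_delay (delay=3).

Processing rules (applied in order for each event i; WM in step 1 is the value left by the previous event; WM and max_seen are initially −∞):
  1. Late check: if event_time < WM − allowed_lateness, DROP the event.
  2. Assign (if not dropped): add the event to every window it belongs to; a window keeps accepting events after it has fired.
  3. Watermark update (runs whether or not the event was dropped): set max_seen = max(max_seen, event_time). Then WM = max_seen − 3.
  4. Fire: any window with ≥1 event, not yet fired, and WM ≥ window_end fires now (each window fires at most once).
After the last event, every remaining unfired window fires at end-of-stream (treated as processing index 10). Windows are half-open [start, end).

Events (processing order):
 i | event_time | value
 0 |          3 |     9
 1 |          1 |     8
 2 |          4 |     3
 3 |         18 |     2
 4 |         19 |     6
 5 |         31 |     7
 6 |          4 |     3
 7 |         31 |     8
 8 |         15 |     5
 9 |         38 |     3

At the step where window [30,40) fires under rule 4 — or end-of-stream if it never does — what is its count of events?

3

i=0 t=3 v=9: → [0,10); WM=0
i=1 t=1 v=8: → [0,10); WM=0
i=2 t=4 v=3: → [0,10); WM=1
i=3 t=18 v=2: → [10,20); WM=15; [0,10) fires=3
i=4 t=19 v=6: → [10,20); WM=16
i=5 t=31 v=7: → [30,40); WM=28; [10,20) fires=2
i=6 t=4 v=3: DROP (t<28-0); WM=28
i=7 t=31 v=8: → [30,40); WM=28
i=8 t=15 v=5: DROP (t<28-0); WM=28
i=9 t=38 v=3: → [30,40); WM=35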